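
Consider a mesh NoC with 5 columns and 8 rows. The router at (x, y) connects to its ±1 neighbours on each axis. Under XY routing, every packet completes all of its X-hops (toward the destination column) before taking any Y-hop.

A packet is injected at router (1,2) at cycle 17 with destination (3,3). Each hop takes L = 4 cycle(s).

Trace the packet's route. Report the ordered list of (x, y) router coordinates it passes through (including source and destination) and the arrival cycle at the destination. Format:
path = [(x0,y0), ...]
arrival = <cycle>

  0. router=(1,2) cycle=17 (inject)
  1. router=(2,2) cycle=21 dir=E
  2. router=(3,2) cycle=25 dir=E
  3. router=(3,3) cycle=29 dir=N

path = [(1,2), (2,2), (3,2), (3,3)]
arrival = 29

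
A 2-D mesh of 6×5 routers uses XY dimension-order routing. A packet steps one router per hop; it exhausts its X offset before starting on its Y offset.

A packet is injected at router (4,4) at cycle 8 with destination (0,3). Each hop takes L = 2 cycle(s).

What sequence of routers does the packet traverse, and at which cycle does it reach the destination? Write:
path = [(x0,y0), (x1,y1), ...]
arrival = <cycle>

src (4,4)  cyc=8
W→(3,4)  cyc=10
W→(2,4)  cyc=12
W→(1,4)  cyc=14
W→(0,4)  cyc=16
S→(0,3)  cyc=18

path = [(4,4), (3,4), (2,4), (1,4), (0,4), (0,3)]
arrival = 18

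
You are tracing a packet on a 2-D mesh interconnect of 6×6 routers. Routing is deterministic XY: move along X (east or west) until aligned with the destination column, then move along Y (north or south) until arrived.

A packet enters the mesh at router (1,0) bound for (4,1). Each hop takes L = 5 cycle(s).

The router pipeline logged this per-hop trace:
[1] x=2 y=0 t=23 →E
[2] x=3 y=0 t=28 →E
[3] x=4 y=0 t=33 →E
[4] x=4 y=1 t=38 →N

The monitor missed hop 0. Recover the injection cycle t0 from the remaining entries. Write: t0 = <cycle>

t0 = 18

The first recorded entry is hop 1 at cycle 23.
Therefore t0 = 23 − L = 18.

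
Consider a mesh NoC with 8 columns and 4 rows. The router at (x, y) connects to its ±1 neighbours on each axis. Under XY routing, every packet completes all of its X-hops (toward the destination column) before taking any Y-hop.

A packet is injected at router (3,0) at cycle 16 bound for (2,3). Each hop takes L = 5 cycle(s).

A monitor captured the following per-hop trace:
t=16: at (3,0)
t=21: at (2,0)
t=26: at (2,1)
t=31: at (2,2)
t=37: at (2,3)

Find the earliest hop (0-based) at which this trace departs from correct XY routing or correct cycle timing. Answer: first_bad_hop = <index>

  1: Δx=-1 Δy=+0 Δt=5 [ok]
  2: Δx=+0 Δy=+1 Δt=5 [ok]
  3: Δx=+0 Δy=+1 Δt=5 [ok]
  4: Δx=+0 Δy=+1 Δt=6 [BAD: Δcyc=6≠L]

first_bad_hop = 4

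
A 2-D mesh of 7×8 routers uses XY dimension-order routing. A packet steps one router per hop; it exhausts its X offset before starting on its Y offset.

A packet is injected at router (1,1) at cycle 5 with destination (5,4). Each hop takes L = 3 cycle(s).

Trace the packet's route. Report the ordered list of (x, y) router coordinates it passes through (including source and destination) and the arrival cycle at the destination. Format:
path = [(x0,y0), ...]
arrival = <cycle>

path = [(1,1), (2,1), (3,1), (4,1), (5,1), (5,2), (5,3), (5,4)]
arrival = 26

  0. router=(1,1) cycle=5 (inject)
  1. router=(2,1) cycle=8 dir=E
  2. router=(3,1) cycle=11 dir=E
  3. router=(4,1) cycle=14 dir=E
  4. router=(5,1) cycle=17 dir=E
  5. router=(5,2) cycle=20 dir=N
  6. router=(5,3) cycle=23 dir=N
  7. router=(5,4) cycle=26 dir=N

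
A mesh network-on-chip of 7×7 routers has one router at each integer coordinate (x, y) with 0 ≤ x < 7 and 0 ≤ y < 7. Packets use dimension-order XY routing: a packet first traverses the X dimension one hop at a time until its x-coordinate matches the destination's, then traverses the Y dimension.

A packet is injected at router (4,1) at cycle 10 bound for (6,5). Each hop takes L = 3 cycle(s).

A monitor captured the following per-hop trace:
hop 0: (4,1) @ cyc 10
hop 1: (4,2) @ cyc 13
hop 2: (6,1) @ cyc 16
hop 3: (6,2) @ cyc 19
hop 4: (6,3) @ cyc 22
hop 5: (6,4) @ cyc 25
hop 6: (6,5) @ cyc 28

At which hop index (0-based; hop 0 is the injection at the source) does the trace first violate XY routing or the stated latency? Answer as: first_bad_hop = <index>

[1] (+0,+1) / 3c ⇒ BAD: Y-move but x=4≠6

first_bad_hop = 1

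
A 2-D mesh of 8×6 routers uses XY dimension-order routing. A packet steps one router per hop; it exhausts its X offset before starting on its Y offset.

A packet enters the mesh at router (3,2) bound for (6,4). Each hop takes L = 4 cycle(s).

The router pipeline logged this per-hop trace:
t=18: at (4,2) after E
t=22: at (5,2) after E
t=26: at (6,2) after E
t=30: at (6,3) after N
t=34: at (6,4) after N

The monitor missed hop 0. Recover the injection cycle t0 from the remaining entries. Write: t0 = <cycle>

t0 = 14

At hop 1 the cycle is 18; in general cyc_k = t0 + kL.
Therefore t0 = 18 − L = 14.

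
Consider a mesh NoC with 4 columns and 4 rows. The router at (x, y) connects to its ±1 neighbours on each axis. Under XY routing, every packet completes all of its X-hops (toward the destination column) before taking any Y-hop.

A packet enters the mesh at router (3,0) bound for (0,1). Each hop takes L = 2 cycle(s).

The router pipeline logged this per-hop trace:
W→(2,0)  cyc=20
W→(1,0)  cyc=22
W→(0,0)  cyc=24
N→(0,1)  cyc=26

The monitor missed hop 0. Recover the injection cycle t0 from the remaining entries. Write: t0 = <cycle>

The first recorded entry is hop 1 at cycle 20.
Subtract one hop: t0 = 20 − 2 = 18.

t0 = 18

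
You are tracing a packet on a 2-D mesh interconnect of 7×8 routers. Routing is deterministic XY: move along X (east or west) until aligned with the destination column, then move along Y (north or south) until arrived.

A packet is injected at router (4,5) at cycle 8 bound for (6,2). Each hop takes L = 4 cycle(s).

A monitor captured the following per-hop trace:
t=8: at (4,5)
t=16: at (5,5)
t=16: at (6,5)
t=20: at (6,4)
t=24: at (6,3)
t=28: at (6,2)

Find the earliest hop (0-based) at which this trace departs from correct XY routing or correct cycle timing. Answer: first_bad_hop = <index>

first_bad_hop = 1

check 1→ d=(1,0) cyc+8: BAD: Δcyc=8≠L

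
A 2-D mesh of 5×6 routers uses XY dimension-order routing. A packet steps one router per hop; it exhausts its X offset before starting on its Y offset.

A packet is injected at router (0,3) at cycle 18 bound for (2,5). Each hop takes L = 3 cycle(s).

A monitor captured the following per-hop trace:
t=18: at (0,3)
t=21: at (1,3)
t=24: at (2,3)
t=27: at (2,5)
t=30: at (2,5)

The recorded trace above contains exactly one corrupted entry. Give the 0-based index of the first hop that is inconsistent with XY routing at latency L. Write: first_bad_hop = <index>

hop 1: step (+1,+0), +3 cyc — ok
hop 2: step (+1,+0), +3 cyc — ok
hop 3: step (+0,+2), +3 cyc — BAD: non-unit step

first_bad_hop = 3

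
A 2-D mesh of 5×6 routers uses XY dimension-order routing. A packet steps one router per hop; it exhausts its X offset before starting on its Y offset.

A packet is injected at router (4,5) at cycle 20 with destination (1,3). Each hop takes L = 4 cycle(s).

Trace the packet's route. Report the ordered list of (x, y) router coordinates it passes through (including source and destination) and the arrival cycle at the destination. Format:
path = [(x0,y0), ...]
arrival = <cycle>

path = [(4,5), (3,5), (2,5), (1,5), (1,4), (1,3)]
arrival = 40

hop 0: (4,5) @ cyc 20
hop 1: (3,5) @ cyc 24  [W]
hop 2: (2,5) @ cyc 28  [W]
hop 3: (1,5) @ cyc 32  [W]
hop 4: (1,4) @ cyc 36  [S]
hop 5: (1,3) @ cyc 40  [S]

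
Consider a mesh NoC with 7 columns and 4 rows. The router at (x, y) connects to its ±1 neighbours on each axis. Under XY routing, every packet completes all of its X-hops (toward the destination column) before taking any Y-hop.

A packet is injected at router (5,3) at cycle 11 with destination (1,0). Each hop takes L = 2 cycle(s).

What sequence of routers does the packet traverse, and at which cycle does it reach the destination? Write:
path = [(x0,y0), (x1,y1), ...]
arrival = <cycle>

t=11: at (5,3)
t=13: at (4,3) after W
t=15: at (3,3) after W
t=17: at (2,3) after W
t=19: at (1,3) after W
t=21: at (1,2) after S
t=23: at (1,1) after S
t=25: at (1,0) after S

path = [(5,3), (4,3), (3,3), (2,3), (1,3), (1,2), (1,1), (1,0)]
arrival = 25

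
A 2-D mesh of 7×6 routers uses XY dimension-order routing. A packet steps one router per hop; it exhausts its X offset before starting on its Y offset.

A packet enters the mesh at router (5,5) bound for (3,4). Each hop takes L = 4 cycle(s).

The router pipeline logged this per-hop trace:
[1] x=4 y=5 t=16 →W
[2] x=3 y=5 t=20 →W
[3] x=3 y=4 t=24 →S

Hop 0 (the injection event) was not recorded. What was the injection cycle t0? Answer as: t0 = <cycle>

t0 = 12

The first recorded entry is hop 1 at cycle 16.
Therefore t0 = 16 − L = 12.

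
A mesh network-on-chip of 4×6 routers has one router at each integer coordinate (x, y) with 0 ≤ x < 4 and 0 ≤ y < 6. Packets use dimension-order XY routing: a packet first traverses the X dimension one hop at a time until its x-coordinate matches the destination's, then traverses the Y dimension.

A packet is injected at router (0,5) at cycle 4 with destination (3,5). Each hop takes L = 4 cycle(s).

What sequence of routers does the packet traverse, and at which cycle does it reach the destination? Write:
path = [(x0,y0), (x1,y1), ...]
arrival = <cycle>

path = [(0,5), (1,5), (2,5), (3,5)]
arrival = 16

src (0,5)  cyc=4
E→(1,5)  cyc=8
E→(2,5)  cyc=12
E→(3,5)  cyc=16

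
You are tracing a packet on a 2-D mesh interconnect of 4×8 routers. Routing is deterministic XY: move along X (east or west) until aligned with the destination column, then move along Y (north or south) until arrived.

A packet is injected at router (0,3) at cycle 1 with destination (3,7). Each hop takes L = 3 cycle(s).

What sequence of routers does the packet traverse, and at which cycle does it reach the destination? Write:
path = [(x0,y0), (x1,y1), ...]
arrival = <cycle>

#0 — 0,3 | c1
#1 — 1,3 | c4 | E
#2 — 2,3 | c7 | E
#3 — 3,3 | c10 | E
#4 — 3,4 | c13 | N
#5 — 3,5 | c16 | N
#6 — 3,6 | c19 | N
#7 — 3,7 | c22 | N

path = [(0,3), (1,3), (2,3), (3,3), (3,4), (3,5), (3,6), (3,7)]
arrival = 22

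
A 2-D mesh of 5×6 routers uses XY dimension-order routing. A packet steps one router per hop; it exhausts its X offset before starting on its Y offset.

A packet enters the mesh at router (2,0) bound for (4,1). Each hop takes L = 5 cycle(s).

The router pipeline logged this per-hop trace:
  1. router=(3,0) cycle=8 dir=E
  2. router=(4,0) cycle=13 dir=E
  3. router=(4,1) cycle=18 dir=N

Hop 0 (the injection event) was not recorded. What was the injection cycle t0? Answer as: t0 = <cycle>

t0 = 3

Hop 1 reached at cycle 8; hop k is at t0 + k·L.
t0 = cyc[1] − L = 8 − 5 = 3.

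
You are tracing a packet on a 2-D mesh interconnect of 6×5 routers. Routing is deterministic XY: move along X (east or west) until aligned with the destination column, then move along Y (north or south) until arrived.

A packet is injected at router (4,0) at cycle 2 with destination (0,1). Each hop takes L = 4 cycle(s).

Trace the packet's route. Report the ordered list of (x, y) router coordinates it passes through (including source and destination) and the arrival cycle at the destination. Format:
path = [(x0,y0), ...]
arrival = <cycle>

path = [(4,0), (3,0), (2,0), (1,0), (0,0), (0,1)]
arrival = 22

t=2: at (4,0)
t=6: at (3,0) after W
t=10: at (2,0) after W
t=14: at (1,0) after W
t=18: at (0,0) after W
t=22: at (0,1) after N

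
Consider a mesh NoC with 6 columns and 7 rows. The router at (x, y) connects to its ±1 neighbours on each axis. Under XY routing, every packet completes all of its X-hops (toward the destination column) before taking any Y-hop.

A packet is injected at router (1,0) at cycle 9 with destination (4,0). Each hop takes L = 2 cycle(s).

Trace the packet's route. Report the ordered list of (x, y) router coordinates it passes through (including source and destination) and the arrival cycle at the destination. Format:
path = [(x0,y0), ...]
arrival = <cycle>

path = [(1,0), (2,0), (3,0), (4,0)]
arrival = 15

#0 — 1,0 | c9
#1 — 2,0 | c11 | E
#2 — 3,0 | c13 | E
#3 — 4,0 | c15 | E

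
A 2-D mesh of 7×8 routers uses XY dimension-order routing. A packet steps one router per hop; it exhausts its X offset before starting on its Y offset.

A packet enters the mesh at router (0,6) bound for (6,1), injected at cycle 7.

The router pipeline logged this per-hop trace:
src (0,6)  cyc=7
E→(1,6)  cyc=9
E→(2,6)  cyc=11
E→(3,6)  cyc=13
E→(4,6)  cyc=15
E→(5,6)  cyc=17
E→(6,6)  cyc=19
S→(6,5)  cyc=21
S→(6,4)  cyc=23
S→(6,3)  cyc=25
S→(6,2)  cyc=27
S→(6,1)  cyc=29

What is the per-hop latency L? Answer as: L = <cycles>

Between hops 0 and 1 the cycle counter advances 9 − 7 = 2.
That increment is L by definition: L = 2.

L = 2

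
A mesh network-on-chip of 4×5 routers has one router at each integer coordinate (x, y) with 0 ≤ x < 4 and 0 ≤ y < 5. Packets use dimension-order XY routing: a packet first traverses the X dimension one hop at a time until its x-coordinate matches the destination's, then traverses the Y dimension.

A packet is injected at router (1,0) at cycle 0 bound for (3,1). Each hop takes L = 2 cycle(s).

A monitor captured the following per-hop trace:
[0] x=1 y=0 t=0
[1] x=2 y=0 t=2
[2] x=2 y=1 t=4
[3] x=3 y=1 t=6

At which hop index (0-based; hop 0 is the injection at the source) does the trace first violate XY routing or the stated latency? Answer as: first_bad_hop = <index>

  1: Δx=+1 Δy=+0 Δt=2 [ok]
  2: Δx=+0 Δy=+1 Δt=2 [BAD: Y-move but x=2≠3]

first_bad_hop = 2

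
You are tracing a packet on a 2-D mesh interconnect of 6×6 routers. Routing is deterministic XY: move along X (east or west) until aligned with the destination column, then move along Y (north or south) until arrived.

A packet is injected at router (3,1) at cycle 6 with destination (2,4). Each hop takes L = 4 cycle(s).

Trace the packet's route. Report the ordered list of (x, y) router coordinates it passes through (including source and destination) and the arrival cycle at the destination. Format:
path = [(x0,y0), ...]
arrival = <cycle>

path = [(3,1), (2,1), (2,2), (2,3), (2,4)]
arrival = 22

src (3,1)  cyc=6
W→(2,1)  cyc=10
N→(2,2)  cyc=14
N→(2,3)  cyc=18
N→(2,4)  cyc=22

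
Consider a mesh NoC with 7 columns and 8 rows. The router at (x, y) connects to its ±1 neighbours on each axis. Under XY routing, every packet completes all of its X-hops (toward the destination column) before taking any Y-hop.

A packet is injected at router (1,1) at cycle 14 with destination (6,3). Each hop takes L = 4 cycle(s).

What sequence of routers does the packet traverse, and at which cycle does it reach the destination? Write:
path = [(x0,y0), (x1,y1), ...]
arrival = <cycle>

path = [(1,1), (2,1), (3,1), (4,1), (5,1), (6,1), (6,2), (6,3)]
arrival = 42

#0 — 1,1 | c14
#1 — 2,1 | c18 | E
#2 — 3,1 | c22 | E
#3 — 4,1 | c26 | E
#4 — 5,1 | c30 | E
#5 — 6,1 | c34 | E
#6 — 6,2 | c38 | N
#7 — 6,3 | c42 | N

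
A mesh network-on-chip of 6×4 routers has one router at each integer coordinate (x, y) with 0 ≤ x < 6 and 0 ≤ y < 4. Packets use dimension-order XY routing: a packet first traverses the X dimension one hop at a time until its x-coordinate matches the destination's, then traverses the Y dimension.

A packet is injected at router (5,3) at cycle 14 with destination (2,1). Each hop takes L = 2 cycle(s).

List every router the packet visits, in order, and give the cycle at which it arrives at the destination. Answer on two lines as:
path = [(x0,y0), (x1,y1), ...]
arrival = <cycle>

  0. router=(5,3) cycle=14 (inject)
  1. router=(4,3) cycle=16 dir=W
  2. router=(3,3) cycle=18 dir=W
  3. router=(2,3) cycle=20 dir=W
  4. router=(2,2) cycle=22 dir=S
  5. router=(2,1) cycle=24 dir=S

path = [(5,3), (4,3), (3,3), (2,3), (2,2), (2,1)]
arrival = 24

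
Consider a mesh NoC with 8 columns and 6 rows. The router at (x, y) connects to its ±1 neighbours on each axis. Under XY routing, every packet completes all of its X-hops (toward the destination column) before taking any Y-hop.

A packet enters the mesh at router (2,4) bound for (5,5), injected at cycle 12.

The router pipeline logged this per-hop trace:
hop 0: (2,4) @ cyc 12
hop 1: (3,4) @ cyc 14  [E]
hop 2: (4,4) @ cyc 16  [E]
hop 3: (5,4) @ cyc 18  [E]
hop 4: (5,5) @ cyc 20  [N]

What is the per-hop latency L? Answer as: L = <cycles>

Between hops 0 and 1 the cycle counter advances 14 − 12 = 2.
One hop costs L cycles, so L = 2.

L = 2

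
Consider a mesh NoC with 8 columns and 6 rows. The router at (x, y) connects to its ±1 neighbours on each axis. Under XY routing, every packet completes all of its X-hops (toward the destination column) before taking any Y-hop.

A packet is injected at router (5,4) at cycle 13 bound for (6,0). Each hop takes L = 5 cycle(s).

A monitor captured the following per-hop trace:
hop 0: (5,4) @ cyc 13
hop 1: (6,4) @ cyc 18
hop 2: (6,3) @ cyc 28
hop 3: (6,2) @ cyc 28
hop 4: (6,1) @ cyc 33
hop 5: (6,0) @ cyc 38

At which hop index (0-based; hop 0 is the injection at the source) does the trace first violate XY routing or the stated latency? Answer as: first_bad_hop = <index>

check 1→ d=(1,0) cyc+5: ok
check 2→ d=(0,-1) cyc+10: BAD: Δcyc=10≠L

first_bad_hop = 2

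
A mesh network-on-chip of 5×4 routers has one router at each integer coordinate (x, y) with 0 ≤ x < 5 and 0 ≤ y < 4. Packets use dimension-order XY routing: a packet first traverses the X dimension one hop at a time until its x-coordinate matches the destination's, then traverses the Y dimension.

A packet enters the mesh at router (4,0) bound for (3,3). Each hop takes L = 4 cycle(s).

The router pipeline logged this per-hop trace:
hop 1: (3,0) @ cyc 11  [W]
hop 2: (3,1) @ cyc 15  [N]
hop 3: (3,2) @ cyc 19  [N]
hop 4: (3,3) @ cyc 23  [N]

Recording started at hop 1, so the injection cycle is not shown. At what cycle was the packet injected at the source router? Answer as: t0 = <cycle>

t0 = 7

At hop 1 the cycle is 11; in general cyc_k = t0 + kL.
So t0 = 11 − 1·4 = 7.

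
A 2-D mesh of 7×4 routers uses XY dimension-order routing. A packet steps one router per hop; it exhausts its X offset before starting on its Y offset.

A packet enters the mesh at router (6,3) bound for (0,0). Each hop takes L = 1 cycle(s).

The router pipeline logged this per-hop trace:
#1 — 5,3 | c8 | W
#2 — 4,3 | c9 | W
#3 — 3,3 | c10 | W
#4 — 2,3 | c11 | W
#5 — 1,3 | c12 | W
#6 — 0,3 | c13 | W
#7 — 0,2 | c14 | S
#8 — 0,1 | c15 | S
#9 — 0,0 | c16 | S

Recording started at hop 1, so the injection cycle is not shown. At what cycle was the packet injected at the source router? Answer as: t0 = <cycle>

t0 = 7

Hop 1 reached at cycle 8; hop k is at t0 + k·L.
Therefore t0 = 8 − L = 7.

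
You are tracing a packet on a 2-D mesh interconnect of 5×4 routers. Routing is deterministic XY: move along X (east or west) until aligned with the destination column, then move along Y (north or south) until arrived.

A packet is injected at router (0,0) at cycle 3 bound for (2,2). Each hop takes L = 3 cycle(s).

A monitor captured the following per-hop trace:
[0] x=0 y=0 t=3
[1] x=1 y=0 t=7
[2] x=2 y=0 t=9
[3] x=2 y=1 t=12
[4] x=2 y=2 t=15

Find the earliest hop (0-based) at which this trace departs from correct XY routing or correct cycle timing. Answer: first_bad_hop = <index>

check 1→ d=(1,0) cyc+4: BAD: Δcyc=4≠L

first_bad_hop = 1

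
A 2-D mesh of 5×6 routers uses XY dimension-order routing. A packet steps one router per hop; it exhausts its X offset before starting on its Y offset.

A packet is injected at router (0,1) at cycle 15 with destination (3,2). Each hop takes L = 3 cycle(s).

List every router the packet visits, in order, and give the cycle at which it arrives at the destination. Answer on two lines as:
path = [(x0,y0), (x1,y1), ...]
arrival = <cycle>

[0] x=0 y=1 t=15
[1] x=1 y=1 t=18 →E
[2] x=2 y=1 t=21 →E
[3] x=3 y=1 t=24 →E
[4] x=3 y=2 t=27 →N

path = [(0,1), (1,1), (2,1), (3,1), (3,2)]
arrival = 27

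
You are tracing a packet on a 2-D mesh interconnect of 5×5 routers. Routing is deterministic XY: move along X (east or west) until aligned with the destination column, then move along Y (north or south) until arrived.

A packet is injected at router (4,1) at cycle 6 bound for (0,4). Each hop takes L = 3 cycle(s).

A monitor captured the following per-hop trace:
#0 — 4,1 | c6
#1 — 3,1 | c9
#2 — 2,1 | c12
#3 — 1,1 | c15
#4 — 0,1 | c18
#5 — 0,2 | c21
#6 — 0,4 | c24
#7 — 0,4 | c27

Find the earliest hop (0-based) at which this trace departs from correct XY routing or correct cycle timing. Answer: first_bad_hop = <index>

first_bad_hop = 6

hop 1: step (-1,+0), +3 cyc — ok
hop 2: step (-1,+0), +3 cyc — ok
hop 3: step (-1,+0), +3 cyc — ok
hop 4: step (-1,+0), +3 cyc — ok
hop 5: step (+0,+1), +3 cyc — ok
hop 6: step (+0,+2), +3 cyc — BAD: non-unit step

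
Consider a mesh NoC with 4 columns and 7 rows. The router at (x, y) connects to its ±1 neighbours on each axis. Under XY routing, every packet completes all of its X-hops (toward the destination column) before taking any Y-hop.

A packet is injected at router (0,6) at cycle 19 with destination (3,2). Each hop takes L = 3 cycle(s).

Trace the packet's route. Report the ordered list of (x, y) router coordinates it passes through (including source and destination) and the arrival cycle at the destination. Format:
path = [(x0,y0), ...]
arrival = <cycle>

  0. router=(0,6) cycle=19 (inject)
  1. router=(1,6) cycle=22 dir=E
  2. router=(2,6) cycle=25 dir=E
  3. router=(3,6) cycle=28 dir=E
  4. router=(3,5) cycle=31 dir=S
  5. router=(3,4) cycle=34 dir=S
  6. router=(3,3) cycle=37 dir=S
  7. router=(3,2) cycle=40 dir=S

path = [(0,6), (1,6), (2,6), (3,6), (3,5), (3,4), (3,3), (3,2)]
arrival = 40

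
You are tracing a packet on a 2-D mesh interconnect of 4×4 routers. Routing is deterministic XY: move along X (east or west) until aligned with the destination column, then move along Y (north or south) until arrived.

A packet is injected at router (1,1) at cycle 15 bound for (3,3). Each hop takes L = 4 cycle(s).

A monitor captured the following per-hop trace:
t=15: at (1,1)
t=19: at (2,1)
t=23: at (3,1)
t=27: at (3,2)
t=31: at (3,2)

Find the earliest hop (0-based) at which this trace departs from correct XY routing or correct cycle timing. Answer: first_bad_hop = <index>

  1: Δx=+1 Δy=+0 Δt=4 [ok]
  2: Δx=+1 Δy=+0 Δt=4 [ok]
  3: Δx=+0 Δy=+1 Δt=4 [ok]
  4: Δx=+0 Δy=+0 Δt=4 [BAD: non-unit step]

first_bad_hop = 4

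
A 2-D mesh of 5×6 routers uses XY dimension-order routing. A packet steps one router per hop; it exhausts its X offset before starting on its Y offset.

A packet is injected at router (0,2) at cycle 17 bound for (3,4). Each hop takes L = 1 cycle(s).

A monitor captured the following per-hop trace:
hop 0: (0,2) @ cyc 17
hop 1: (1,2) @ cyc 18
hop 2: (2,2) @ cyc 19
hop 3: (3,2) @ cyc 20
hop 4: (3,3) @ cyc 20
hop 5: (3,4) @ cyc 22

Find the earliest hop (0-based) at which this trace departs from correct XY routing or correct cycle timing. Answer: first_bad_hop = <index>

  1: Δx=+1 Δy=+0 Δt=1 [ok]
  2: Δx=+1 Δy=+0 Δt=1 [ok]
  3: Δx=+1 Δy=+0 Δt=1 [ok]
  4: Δx=+0 Δy=+1 Δt=0 [BAD: Δcyc=0≠L]

first_bad_hop = 4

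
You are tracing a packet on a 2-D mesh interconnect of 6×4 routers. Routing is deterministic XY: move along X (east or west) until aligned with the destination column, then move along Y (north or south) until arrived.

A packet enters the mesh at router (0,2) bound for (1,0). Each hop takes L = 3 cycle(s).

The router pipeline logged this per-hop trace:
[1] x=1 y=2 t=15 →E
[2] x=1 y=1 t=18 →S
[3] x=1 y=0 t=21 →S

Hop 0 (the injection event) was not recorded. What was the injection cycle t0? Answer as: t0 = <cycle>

t0 = 12

The first recorded entry is hop 1 at cycle 15.
t0 = cyc[1] − L = 15 − 3 = 12.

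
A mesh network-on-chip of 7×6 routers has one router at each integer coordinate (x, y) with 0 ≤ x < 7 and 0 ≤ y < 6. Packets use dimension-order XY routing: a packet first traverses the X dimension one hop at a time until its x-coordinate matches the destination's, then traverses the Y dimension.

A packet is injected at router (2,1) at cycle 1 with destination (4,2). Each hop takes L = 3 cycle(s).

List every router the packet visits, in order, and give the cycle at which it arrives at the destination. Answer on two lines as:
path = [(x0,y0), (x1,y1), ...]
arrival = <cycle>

hop 0: (2,1) @ cyc 1
hop 1: (3,1) @ cyc 4  [E]
hop 2: (4,1) @ cyc 7  [E]
hop 3: (4,2) @ cyc 10  [N]

path = [(2,1), (3,1), (4,1), (4,2)]
arrival = 10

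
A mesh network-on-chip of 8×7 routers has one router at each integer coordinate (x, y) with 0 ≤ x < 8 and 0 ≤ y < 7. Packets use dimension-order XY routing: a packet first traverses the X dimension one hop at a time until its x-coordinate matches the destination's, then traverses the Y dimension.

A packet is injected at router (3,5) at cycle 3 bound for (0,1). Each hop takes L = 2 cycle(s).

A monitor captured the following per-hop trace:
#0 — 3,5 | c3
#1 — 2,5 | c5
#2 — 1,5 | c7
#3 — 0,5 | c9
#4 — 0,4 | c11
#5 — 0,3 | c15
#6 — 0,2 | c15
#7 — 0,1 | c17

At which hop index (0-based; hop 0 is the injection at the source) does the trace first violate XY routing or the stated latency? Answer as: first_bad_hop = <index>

hop 1: step (-1,+0), +2 cyc — ok
hop 2: step (-1,+0), +2 cyc — ok
hop 3: step (-1,+0), +2 cyc — ok
hop 4: step (+0,-1), +2 cyc — ok
hop 5: step (+0,-1), +4 cyc — BAD: Δcyc=4≠L

first_bad_hop = 5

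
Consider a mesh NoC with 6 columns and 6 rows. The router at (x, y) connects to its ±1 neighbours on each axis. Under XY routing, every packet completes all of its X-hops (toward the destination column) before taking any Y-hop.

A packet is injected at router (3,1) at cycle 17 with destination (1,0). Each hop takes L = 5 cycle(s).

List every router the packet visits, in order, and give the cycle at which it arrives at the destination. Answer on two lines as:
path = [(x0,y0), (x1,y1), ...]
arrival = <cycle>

hop 0: (3,1) @ cyc 17
hop 1: (2,1) @ cyc 22  [W]
hop 2: (1,1) @ cyc 27  [W]
hop 3: (1,0) @ cyc 32  [S]

path = [(3,1), (2,1), (1,1), (1,0)]
arrival = 32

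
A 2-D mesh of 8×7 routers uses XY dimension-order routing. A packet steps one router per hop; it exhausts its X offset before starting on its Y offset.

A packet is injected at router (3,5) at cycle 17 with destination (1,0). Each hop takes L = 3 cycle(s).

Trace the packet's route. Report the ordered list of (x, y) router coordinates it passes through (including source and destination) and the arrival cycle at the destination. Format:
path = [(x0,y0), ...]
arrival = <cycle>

path = [(3,5), (2,5), (1,5), (1,4), (1,3), (1,2), (1,1), (1,0)]
arrival = 38

#0 — 3,5 | c17
#1 — 2,5 | c20 | W
#2 — 1,5 | c23 | W
#3 — 1,4 | c26 | S
#4 — 1,3 | c29 | S
#5 — 1,2 | c32 | S
#6 — 1,1 | c35 | S
#7 — 1,0 | c38 | S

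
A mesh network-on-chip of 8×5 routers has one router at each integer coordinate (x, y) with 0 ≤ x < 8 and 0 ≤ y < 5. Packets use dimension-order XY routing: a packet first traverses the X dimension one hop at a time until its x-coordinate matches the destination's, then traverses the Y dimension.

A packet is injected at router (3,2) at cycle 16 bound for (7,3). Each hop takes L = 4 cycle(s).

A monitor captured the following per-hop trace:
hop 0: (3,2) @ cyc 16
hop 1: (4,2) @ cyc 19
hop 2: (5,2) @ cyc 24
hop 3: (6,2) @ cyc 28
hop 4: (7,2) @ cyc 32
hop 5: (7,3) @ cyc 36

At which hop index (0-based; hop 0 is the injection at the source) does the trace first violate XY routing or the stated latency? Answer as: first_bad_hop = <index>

first_bad_hop = 1

hop 1: step (+1,+0), +3 cyc — BAD: Δcyc=3≠L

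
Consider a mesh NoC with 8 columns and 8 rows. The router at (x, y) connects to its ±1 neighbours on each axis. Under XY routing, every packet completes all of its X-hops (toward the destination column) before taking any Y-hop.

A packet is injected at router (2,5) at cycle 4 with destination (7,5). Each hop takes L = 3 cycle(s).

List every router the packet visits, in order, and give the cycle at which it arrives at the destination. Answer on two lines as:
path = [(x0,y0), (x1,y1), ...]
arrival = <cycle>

#0 — 2,5 | c4
#1 — 3,5 | c7 | E
#2 — 4,5 | c10 | E
#3 — 5,5 | c13 | E
#4 — 6,5 | c16 | E
#5 — 7,5 | c19 | E

path = [(2,5), (3,5), (4,5), (5,5), (6,5), (7,5)]
arrival = 19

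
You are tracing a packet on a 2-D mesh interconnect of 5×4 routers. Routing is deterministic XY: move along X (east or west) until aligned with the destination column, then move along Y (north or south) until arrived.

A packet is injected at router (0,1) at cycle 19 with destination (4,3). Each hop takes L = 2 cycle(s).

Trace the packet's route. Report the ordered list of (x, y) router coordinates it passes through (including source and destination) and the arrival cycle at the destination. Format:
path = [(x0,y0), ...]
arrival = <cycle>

path = [(0,1), (1,1), (2,1), (3,1), (4,1), (4,2), (4,3)]
arrival = 31

[0] x=0 y=1 t=19
[1] x=1 y=1 t=21 →E
[2] x=2 y=1 t=23 →E
[3] x=3 y=1 t=25 →E
[4] x=4 y=1 t=27 →E
[5] x=4 y=2 t=29 →N
[6] x=4 y=3 t=31 →N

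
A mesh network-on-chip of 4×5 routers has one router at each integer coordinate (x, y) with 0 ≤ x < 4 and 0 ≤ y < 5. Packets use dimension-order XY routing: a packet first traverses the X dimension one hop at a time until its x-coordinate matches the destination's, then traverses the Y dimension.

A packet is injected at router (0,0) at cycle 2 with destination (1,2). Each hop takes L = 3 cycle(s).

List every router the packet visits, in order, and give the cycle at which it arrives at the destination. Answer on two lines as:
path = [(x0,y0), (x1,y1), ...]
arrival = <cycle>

src (0,0)  cyc=2
E→(1,0)  cyc=5
N→(1,1)  cyc=8
N→(1,2)  cyc=11

path = [(0,0), (1,0), (1,1), (1,2)]
arrival = 11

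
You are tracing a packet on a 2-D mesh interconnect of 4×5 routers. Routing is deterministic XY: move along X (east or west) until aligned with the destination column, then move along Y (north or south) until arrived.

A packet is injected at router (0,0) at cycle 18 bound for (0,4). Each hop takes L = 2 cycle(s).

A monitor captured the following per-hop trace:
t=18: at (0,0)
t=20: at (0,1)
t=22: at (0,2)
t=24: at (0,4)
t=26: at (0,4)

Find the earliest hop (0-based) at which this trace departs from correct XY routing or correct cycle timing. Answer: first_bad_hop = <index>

first_bad_hop = 3

check 1→ d=(0,1) cyc+2: ok
check 2→ d=(0,1) cyc+2: ok
check 3→ d=(0,2) cyc+2: BAD: non-unit step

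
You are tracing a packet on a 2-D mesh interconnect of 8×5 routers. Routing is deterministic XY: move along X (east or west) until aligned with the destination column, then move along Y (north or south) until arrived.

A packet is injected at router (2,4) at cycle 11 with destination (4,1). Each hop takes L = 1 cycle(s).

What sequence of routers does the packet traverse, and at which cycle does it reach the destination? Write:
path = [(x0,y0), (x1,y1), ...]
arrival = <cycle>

path = [(2,4), (3,4), (4,4), (4,3), (4,2), (4,1)]
arrival = 16

  0. router=(2,4) cycle=11 (inject)
  1. router=(3,4) cycle=12 dir=E
  2. router=(4,4) cycle=13 dir=E
  3. router=(4,3) cycle=14 dir=S
  4. router=(4,2) cycle=15 dir=S
  5. router=(4,1) cycle=16 dir=S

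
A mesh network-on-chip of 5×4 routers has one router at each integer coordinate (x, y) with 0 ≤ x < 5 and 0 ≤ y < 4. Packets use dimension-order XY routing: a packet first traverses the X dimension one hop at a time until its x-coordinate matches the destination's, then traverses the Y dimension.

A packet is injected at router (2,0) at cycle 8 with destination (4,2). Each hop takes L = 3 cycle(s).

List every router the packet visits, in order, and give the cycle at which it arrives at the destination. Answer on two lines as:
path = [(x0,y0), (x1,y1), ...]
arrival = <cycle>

hop 0: (2,0) @ cyc 8
hop 1: (3,0) @ cyc 11  [E]
hop 2: (4,0) @ cyc 14  [E]
hop 3: (4,1) @ cyc 17  [N]
hop 4: (4,2) @ cyc 20  [N]

path = [(2,0), (3,0), (4,0), (4,1), (4,2)]
arrival = 20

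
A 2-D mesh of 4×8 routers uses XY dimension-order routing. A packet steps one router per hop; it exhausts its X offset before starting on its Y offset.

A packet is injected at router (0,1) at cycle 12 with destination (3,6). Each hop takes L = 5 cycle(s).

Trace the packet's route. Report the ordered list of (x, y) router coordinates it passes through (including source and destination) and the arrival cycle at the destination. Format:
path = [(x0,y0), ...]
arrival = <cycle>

path = [(0,1), (1,1), (2,1), (3,1), (3,2), (3,3), (3,4), (3,5), (3,6)]
arrival = 52

  0. router=(0,1) cycle=12 (inject)
  1. router=(1,1) cycle=17 dir=E
  2. router=(2,1) cycle=22 dir=E
  3. router=(3,1) cycle=27 dir=E
  4. router=(3,2) cycle=32 dir=N
  5. router=(3,3) cycle=37 dir=N
  6. router=(3,4) cycle=42 dir=N
  7. router=(3,5) cycle=47 dir=N
  8. router=(3,6) cycle=52 dir=N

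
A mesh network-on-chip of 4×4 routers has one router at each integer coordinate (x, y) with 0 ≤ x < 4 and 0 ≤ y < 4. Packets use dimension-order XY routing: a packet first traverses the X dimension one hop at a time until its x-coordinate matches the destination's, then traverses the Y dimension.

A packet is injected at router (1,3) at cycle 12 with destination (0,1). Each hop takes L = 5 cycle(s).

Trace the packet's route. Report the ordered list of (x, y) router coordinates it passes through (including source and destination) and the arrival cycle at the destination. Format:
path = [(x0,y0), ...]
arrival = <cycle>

src (1,3)  cyc=12
W→(0,3)  cyc=17
S→(0,2)  cyc=22
S→(0,1)  cyc=27

path = [(1,3), (0,3), (0,2), (0,1)]
arrival = 27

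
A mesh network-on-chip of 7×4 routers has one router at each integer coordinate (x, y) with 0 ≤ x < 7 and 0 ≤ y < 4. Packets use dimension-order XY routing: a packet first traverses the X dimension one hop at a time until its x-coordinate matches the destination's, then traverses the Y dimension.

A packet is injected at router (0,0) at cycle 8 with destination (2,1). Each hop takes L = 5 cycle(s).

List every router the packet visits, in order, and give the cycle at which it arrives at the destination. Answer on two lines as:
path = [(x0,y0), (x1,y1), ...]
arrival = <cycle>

src (0,0)  cyc=8
E→(1,0)  cyc=13
E→(2,0)  cyc=18
N→(2,1)  cyc=23

path = [(0,0), (1,0), (2,0), (2,1)]
arrival = 23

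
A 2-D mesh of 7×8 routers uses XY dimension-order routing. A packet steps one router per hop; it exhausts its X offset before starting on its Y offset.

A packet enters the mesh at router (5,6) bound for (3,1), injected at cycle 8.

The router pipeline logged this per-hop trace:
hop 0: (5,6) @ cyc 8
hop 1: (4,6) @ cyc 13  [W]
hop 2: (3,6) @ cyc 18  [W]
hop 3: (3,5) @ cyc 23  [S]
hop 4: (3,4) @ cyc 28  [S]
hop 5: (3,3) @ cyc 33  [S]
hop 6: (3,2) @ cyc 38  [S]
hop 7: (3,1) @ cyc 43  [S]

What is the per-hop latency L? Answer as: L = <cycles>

Δcyc across hop 0→1: 13 − 8 = 5.
Each hop adds L, hence L = 5.

L = 5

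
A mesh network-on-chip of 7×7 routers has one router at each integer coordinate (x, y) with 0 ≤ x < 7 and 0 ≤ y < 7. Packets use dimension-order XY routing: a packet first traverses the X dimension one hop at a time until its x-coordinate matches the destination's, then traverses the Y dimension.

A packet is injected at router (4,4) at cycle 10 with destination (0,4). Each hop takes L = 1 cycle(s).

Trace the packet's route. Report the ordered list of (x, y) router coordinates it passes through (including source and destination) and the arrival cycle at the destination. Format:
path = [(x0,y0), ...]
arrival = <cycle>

path = [(4,4), (3,4), (2,4), (1,4), (0,4)]
arrival = 14

  0. router=(4,4) cycle=10 (inject)
  1. router=(3,4) cycle=11 dir=W
  2. router=(2,4) cycle=12 dir=W
  3. router=(1,4) cycle=13 dir=W
  4. router=(0,4) cycle=14 dir=W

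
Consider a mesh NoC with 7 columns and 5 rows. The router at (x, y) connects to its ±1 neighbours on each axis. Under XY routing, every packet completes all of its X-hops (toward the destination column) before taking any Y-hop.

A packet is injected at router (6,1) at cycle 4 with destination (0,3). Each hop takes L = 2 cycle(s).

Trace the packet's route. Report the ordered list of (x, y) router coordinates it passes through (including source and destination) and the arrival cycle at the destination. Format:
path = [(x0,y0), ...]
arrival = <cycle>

  0. router=(6,1) cycle=4 (inject)
  1. router=(5,1) cycle=6 dir=W
  2. router=(4,1) cycle=8 dir=W
  3. router=(3,1) cycle=10 dir=W
  4. router=(2,1) cycle=12 dir=W
  5. router=(1,1) cycle=14 dir=W
  6. router=(0,1) cycle=16 dir=W
  7. router=(0,2) cycle=18 dir=N
  8. router=(0,3) cycle=20 dir=N

path = [(6,1), (5,1), (4,1), (3,1), (2,1), (1,1), (0,1), (0,2), (0,3)]
arrival = 20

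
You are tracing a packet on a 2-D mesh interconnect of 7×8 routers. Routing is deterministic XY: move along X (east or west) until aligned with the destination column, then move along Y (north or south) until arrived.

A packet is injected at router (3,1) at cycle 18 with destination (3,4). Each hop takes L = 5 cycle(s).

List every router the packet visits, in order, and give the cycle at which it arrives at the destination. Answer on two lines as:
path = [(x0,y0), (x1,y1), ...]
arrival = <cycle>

  0. router=(3,1) cycle=18 (inject)
  1. router=(3,2) cycle=23 dir=N
  2. router=(3,3) cycle=28 dir=N
  3. router=(3,4) cycle=33 dir=N

path = [(3,1), (3,2), (3,3), (3,4)]
arrival = 33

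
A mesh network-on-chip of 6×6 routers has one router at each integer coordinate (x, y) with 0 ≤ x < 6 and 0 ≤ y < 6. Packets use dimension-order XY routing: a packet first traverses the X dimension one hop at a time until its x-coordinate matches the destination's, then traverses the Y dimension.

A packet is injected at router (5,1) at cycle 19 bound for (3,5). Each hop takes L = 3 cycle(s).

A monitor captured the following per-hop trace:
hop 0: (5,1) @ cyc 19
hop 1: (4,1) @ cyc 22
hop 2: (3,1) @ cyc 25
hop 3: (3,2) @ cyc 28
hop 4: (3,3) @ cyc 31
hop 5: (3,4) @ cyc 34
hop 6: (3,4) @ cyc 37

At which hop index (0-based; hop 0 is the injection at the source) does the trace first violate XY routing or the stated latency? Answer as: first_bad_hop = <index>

first_bad_hop = 6

check 1→ d=(-1,0) cyc+3: ok
check 2→ d=(-1,0) cyc+3: ok
check 3→ d=(0,1) cyc+3: ok
check 4→ d=(0,1) cyc+3: ok
check 5→ d=(0,1) cyc+3: ok
check 6→ d=(0,0) cyc+3: BAD: non-unit step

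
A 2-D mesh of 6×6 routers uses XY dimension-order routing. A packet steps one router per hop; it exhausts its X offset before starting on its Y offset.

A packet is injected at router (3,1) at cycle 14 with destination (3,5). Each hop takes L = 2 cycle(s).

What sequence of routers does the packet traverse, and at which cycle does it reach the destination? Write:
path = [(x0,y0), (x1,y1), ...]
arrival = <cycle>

t=14: at (3,1)
t=16: at (3,2) after N
t=18: at (3,3) after N
t=20: at (3,4) after N
t=22: at (3,5) after N

path = [(3,1), (3,2), (3,3), (3,4), (3,5)]
arrival = 22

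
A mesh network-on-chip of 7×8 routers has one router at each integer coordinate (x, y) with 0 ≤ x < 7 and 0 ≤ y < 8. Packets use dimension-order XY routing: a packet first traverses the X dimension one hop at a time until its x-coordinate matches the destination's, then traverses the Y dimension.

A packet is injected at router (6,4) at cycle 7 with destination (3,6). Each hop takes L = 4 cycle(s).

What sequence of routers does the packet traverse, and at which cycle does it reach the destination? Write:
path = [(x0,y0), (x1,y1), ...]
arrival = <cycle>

src (6,4)  cyc=7
W→(5,4)  cyc=11
W→(4,4)  cyc=15
W→(3,4)  cyc=19
N→(3,5)  cyc=23
N→(3,6)  cyc=27

path = [(6,4), (5,4), (4,4), (3,4), (3,5), (3,6)]
arrival = 27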